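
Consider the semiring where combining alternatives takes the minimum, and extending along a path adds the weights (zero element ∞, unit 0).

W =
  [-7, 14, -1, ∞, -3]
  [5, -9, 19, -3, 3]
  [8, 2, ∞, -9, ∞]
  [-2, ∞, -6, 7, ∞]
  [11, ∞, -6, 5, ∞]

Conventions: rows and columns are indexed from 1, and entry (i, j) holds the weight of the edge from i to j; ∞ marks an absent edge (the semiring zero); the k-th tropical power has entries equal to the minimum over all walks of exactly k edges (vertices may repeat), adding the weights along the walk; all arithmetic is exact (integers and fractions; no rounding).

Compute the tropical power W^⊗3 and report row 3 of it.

W^⊗2:
  [-14, 1, -9, -10, -10]
  [-5, -18, -9, -12, -6]
  [-11, -7, -15, -2, 5]
  [-9, -4, -3, -15, -5]
  [2, -4, -1, -15, 8]
W^⊗3:
  [-21, -8, -16, -18, -17]
  [-14, -27, -18, -21, -15]
  [-18, -16, -12, -24, -14]
  [-17, -13, -21, -12, -12]
  [-17, -13, -21, -10, -1]
Answer: row 3 of W^⊗3 = [-18, -16, -12, -24, -14]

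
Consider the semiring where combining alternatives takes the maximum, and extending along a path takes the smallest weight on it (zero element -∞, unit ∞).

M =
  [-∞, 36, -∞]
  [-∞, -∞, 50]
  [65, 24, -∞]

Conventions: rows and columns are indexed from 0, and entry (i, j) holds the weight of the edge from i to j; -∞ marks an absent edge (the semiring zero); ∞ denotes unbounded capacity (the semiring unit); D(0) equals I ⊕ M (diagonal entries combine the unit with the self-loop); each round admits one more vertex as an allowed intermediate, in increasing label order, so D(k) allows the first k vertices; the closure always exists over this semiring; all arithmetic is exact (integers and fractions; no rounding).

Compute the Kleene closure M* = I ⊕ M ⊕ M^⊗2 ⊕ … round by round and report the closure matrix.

D(0):
  [∞, 36, -∞]
  [-∞, ∞, 50]
  [65, 24, ∞]
D(1):
  [∞, 36, -∞]
  [-∞, ∞, 50]
  [65, 36, ∞]
D(2):
  [∞, 36, 36]
  [-∞, ∞, 50]
  [65, 36, ∞]
D(3):
  [∞, 36, 36]
  [50, ∞, 50]
  [65, 36, ∞]
Answer: M* = [[∞, 36, 36], [50, ∞, 50], [65, 36, ∞]]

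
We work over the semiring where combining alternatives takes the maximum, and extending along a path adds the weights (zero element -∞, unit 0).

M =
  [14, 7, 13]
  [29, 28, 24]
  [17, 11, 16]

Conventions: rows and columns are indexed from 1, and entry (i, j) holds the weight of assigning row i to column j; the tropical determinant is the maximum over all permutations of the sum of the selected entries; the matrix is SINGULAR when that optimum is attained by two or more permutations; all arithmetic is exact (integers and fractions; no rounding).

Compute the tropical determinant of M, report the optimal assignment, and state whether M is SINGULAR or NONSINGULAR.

σ = (1, 2, 3): 14 + 28 + 16 = 58
σ = (1, 3, 2): 14 + 24 + 11 = 49
σ = (2, 1, 3): 7 + 29 + 16 = 52
σ = (2, 3, 1): 7 + 24 + 17 = 48
σ = (3, 1, 2): 13 + 29 + 11 = 53
σ = (3, 2, 1): 13 + 28 + 17 = 58
Optimal value attained by: σ = (1, 2, 3).
Answer: det⊕(M) = 58; verdict: SINGULAR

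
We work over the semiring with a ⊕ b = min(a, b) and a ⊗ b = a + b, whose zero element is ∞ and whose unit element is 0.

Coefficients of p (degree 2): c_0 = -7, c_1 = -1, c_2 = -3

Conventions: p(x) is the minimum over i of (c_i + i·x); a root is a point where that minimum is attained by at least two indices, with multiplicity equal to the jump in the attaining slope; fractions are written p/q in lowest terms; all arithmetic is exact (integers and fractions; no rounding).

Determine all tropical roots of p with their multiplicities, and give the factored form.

hull edge (i=0, c=-7) to (i=2, c=-3): slope 2, span 2
Factored form: p(x) = -3 ⊗ (x ⊕ (-2)) ⊗ (x ⊕ (-2))
Answer: roots = -2 (mult 2)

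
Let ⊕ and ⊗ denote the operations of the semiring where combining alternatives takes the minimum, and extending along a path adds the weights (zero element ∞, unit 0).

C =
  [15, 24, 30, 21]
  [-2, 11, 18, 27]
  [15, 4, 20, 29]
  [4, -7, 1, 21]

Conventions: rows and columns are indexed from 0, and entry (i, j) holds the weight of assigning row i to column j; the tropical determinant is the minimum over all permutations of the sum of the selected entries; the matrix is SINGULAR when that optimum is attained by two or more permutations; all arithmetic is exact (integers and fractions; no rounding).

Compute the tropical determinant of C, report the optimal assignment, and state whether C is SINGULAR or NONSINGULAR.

σ = (0, 1, 2, 3): 15 + 11 + 20 + 21 = 67
σ = (0, 1, 3, 2): 15 + 11 + 29 + 1 = 56
σ = (0, 2, 1, 3): 15 + 18 + 4 + 21 = 58
σ = (0, 2, 3, 1): 15 + 18 + 29 + (-7) = 55
σ = (0, 3, 1, 2): 15 + 27 + 4 + 1 = 47
σ = (0, 3, 2, 1): 15 + 27 + 20 + (-7) = 55
σ = (1, 0, 2, 3): 24 + (-2) + 20 + 21 = 63
σ = (1, 0, 3, 2): 24 + (-2) + 29 + 1 = 52
σ = (1, 2, 0, 3): 24 + 18 + 15 + 21 = 78
σ = (1, 2, 3, 0): 24 + 18 + 29 + 4 = 75
σ = (1, 3, 0, 2): 24 + 27 + 15 + 1 = 67
σ = (1, 3, 2, 0): 24 + 27 + 20 + 4 = 75
σ = (2, 0, 1, 3): 30 + (-2) + 4 + 21 = 53
σ = (2, 0, 3, 1): 30 + (-2) + 29 + (-7) = 50
σ = (2, 1, 0, 3): 30 + 11 + 15 + 21 = 77
σ = (2, 1, 3, 0): 30 + 11 + 29 + 4 = 74
σ = (2, 3, 0, 1): 30 + 27 + 15 + (-7) = 65
σ = (2, 3, 1, 0): 30 + 27 + 4 + 4 = 65
σ = (3, 0, 1, 2): 21 + (-2) + 4 + 1 = 24
σ = (3, 0, 2, 1): 21 + (-2) + 20 + (-7) = 32
σ = (3, 1, 0, 2): 21 + 11 + 15 + 1 = 48
σ = (3, 1, 2, 0): 21 + 11 + 20 + 4 = 56
σ = (3, 2, 0, 1): 21 + 18 + 15 + (-7) = 47
σ = (3, 2, 1, 0): 21 + 18 + 4 + 4 = 47
Optimal value attained by: σ = (3, 0, 1, 2).
Answer: det⊕(C) = 24; verdict: NONSINGULAR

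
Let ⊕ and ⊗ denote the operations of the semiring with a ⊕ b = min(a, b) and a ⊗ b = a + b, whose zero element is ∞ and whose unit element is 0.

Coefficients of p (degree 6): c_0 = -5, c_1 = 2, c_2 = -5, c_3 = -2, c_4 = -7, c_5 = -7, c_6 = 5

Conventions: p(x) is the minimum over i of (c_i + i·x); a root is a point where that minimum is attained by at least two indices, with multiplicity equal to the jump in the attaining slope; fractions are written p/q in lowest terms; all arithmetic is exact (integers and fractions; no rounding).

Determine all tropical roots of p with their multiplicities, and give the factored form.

hull edge (i=0, c=-5) to (i=4, c=-7): slope -1/2, span 4
hull edge (i=4, c=-7) to (i=5, c=-7): slope 0, span 1
hull edge (i=5, c=-7) to (i=6, c=5): slope 12, span 1
Factored form: p(x) = 5 ⊗ (x ⊕ (-12)) ⊗ (x ⊕ 0) ⊗ (x ⊕ 1/2) ⊗ (x ⊕ 1/2) ⊗ (x ⊕ 1/2) ⊗ (x ⊕ 1/2)
Answer: roots = -12 (mult 1), 0 (mult 1), 1/2 (mult 4)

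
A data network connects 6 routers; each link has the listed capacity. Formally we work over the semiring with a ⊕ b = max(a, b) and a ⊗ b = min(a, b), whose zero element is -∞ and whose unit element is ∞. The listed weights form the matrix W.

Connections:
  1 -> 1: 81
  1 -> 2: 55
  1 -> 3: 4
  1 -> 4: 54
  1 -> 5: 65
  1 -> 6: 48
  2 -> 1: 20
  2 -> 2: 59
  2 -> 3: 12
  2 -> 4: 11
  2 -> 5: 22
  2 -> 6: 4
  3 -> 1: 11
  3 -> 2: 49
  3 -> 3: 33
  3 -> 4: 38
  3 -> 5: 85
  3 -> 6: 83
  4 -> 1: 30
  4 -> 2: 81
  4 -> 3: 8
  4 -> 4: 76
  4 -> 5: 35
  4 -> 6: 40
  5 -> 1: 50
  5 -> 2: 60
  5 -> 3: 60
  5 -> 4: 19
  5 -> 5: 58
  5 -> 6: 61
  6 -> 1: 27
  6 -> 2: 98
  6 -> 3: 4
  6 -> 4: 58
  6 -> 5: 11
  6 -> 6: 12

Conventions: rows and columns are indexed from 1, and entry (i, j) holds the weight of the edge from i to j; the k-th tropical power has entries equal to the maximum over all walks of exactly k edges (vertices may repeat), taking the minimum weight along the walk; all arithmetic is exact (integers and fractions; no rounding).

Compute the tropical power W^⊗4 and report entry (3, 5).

W^⊗2:
  [81, 60, 60, 54, 65, 61]
  [22, 59, 22, 20, 22, 22]
  [50, 83, 60, 58, 58, 61]
  [35, 76, 35, 76, 35, 40]
  [50, 61, 58, 58, 60, 60]
  [30, 59, 12, 58, 35, 40]
W^⊗3:
  [81, 61, 60, 58, 65, 61]
  [22, 59, 22, 22, 22, 22]
  [50, 61, 58, 58, 60, 60]
  [35, 76, 35, 76, 35, 40]
  [50, 60, 60, 58, 58, 60]
  [35, 59, 35, 58, 35, 40]
W^⊗4:
  [81, 61, 60, 58, 65, 61]
  [22, 59, 22, 22, 22, 22]
  [50, 60, 60, 58, 58, 60]
  [35, 76, 35, 76, 35, 40]
  [50, 60, 58, 58, 60, 60]
  [35, 59, 35, 58, 35, 40]
Key observation: the optimum is the walk 3->5->3->5->5, with weight 85 min 60 min 85 min 58 = 58.
Optimal value attained by: walk 3->5->3->5->5.
Answer: (W^⊗4)[3][5] = 58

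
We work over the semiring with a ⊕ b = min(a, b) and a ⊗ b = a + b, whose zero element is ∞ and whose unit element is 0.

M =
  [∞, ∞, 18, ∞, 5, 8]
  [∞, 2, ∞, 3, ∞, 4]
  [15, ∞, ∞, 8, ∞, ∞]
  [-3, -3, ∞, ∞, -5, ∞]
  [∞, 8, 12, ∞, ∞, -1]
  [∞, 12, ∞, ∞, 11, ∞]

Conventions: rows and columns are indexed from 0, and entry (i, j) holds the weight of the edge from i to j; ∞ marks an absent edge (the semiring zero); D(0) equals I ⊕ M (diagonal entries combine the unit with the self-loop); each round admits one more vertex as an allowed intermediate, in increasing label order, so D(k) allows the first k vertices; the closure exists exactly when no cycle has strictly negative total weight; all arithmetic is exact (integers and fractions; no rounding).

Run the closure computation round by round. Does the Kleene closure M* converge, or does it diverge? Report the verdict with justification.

D(0):
  [0, ∞, 18, ∞, 5, 8]
  [∞, 0, ∞, 3, ∞, 4]
  [15, ∞, 0, 8, ∞, ∞]
  [-3, -3, ∞, 0, -5, ∞]
  [∞, 8, 12, ∞, 0, -1]
  [∞, 12, ∞, ∞, 11, 0]
D(1):
  [0, ∞, 18, ∞, 5, 8]
  [∞, 0, ∞, 3, ∞, 4]
  [15, ∞, 0, 8, 20, 23]
  [-3, -3, 15, 0, -5, 5]
  [∞, 8, 12, ∞, 0, -1]
  [∞, 12, ∞, ∞, 11, 0]
D(2):
  [0, ∞, 18, ∞, 5, 8]
  [∞, 0, ∞, 3, ∞, 4]
  [15, ∞, 0, 8, 20, 23]
  [-3, -3, 15, 0, -5, 1]
  [∞, 8, 12, 11, 0, -1]
  [∞, 12, ∞, 15, 11, 0]
D(3):
  [0, ∞, 18, 26, 5, 8]
  [∞, 0, ∞, 3, ∞, 4]
  [15, ∞, 0, 8, 20, 23]
  [-3, -3, 15, 0, -5, 1]
  [27, 8, 12, 11, 0, -1]
  [∞, 12, ∞, 15, 11, 0]
D(4):
  [0, 23, 18, 26, 5, 8]
  [0, 0, 18, 3, -2, 4]
  [5, 5, 0, 8, 3, 9]
  [-3, -3, 15, 0, -5, 1]
  [8, 8, 12, 11, 0, -1]
  [12, 12, 30, 15, 10, 0]
D(5):
  [0, 13, 17, 16, 5, 4]
  [0, 0, 10, 3, -2, -3]
  [5, 5, 0, 8, 3, 2]
  [-3, -3, 7, 0, -5, -6]
  [8, 8, 12, 11, 0, -1]
  [12, 12, 22, 15, 10, 0]
D(6):
  [0, 13, 17, 16, 5, 4]
  [0, 0, 10, 3, -2, -3]
  [5, 5, 0, 8, 3, 2]
  [-3, -3, 7, 0, -5, -6]
  [8, 8, 12, 11, 0, -1]
  [12, 12, 22, 15, 10, 0]
Key observation: every diagonal entry stays at the unit through all rounds, so no improving cycle exists.
Answer: CONVERGES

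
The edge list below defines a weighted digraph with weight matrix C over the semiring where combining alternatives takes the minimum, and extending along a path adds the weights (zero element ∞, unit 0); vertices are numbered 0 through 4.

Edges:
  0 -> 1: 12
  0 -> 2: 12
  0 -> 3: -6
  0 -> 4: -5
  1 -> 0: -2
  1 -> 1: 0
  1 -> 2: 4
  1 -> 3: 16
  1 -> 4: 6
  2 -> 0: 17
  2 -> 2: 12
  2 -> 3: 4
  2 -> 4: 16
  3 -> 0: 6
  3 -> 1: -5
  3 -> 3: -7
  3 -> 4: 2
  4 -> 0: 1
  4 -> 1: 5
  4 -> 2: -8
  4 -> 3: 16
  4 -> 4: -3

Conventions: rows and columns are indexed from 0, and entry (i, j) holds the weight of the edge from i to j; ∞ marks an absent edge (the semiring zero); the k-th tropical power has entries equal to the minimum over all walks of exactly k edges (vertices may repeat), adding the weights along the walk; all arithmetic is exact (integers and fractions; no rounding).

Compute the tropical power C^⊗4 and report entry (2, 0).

C^⊗2:
  [-4, -11, -13, -13, -8]
  [-2, 0, -2, -8, -7]
  [10, -1, 8, -3, 6]
  [-7, -12, -6, -14, -5]
  [-2, 2, -11, -5, -6]
C^⊗3:
  [-13, -18, -16, -20, -11]
  [-6, -13, -15, -15, -10]
  [-3, -8, -2, -10, -1]
  [-14, -19, -13, -21, -12]
  [-5, -10, -14, -12, -9]
C^⊗4:
  [-20, -25, -19, -27, -18]
  [-15, -20, -18, -22, -13]
  [-10, -15, -9, -17, -8]
  [-21, -26, -20, -28, -19]
  [-12, -17, -17, -19, -12]
Key observation: the optimum is the walk 2->3->3->1->0, with weight 4 + (-7) + (-5) + (-2) = -10.
Optimal value attained by: walk 2->3->3->1->0.
Answer: (C^⊗4)[2][0] = -10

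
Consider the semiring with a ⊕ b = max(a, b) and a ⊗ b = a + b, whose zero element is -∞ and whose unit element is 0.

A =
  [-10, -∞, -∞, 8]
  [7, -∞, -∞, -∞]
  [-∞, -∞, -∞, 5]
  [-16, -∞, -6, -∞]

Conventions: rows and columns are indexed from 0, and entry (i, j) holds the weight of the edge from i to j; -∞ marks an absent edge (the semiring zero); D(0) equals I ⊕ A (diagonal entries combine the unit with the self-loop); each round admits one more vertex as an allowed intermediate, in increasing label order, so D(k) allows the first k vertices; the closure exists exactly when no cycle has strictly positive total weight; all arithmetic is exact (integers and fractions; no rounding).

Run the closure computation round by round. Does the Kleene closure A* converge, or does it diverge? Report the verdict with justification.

D(0):
  [0, -∞, -∞, 8]
  [7, 0, -∞, -∞]
  [-∞, -∞, 0, 5]
  [-16, -∞, -6, 0]
D(1):
  [0, -∞, -∞, 8]
  [7, 0, -∞, 15]
  [-∞, -∞, 0, 5]
  [-16, -∞, -6, 0]
D(2):
  [0, -∞, -∞, 8]
  [7, 0, -∞, 15]
  [-∞, -∞, 0, 5]
  [-16, -∞, -6, 0]
D(3):
  [0, -∞, -∞, 8]
  [7, 0, -∞, 15]
  [-∞, -∞, 0, 5]
  [-16, -∞, -6, 0]
D(4):
  [0, -∞, 2, 8]
  [7, 0, 9, 15]
  [-11, -∞, 0, 5]
  [-16, -∞, -6, 0]
Key observation: every diagonal entry stays at the unit through all rounds, so no improving cycle exists.
Answer: CONVERGES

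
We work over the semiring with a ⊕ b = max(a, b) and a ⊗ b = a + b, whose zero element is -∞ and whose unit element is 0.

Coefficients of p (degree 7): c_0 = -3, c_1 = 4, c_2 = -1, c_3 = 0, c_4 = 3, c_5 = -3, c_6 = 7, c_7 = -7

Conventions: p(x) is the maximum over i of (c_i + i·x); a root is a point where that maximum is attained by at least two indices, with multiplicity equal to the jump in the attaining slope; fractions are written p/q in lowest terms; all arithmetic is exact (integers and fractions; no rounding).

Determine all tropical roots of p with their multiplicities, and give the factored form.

hull edge (i=0, c=-3) to (i=1, c=4): slope 7, span 1
hull edge (i=1, c=4) to (i=6, c=7): slope 3/5, span 5
hull edge (i=6, c=7) to (i=7, c=-7): slope -14, span 1
Factored form: p(x) = -7 ⊗ (x ⊕ (-7)) ⊗ (x ⊕ (-3/5)) ⊗ (x ⊕ (-3/5)) ⊗ (x ⊕ (-3/5)) ⊗ (x ⊕ (-3/5)) ⊗ (x ⊕ (-3/5)) ⊗ (x ⊕ 14)
Answer: roots = -7 (mult 1), -3/5 (mult 5), 14 (mult 1)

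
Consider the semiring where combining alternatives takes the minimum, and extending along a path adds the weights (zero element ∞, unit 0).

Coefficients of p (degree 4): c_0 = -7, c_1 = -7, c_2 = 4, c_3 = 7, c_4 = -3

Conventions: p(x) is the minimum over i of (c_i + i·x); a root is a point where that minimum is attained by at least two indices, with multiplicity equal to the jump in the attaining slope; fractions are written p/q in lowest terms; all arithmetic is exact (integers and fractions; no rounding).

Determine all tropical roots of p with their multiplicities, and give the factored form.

hull edge (i=0, c=-7) to (i=1, c=-7): slope 0, span 1
hull edge (i=1, c=-7) to (i=4, c=-3): slope 4/3, span 3
Factored form: p(x) = -3 ⊗ (x ⊕ (-4/3)) ⊗ (x ⊕ (-4/3)) ⊗ (x ⊕ (-4/3)) ⊗ (x ⊕ 0)
Answer: roots = -4/3 (mult 3), 0 (mult 1)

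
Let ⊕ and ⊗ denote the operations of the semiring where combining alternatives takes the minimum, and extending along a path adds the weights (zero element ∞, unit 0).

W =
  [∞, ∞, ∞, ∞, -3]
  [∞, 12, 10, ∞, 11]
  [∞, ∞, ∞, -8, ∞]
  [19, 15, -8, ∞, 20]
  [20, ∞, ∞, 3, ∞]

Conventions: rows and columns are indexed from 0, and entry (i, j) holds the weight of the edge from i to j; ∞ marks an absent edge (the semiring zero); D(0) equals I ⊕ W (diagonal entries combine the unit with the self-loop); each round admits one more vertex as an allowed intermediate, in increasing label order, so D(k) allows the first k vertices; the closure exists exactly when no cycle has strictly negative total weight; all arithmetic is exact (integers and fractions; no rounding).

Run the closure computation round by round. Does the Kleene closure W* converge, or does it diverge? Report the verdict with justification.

D(0):
  [0, ∞, ∞, ∞, -3]
  [∞, 0, 10, ∞, 11]
  [∞, ∞, 0, -8, ∞]
  [19, 15, -8, 0, 20]
  [20, ∞, ∞, 3, 0]
D(1):
  [0, ∞, ∞, ∞, -3]
  [∞, 0, 10, ∞, 11]
  [∞, ∞, 0, -8, ∞]
  [19, 15, -8, 0, 16]
  [20, ∞, ∞, 3, 0]
D(2):
  [0, ∞, ∞, ∞, -3]
  [∞, 0, 10, ∞, 11]
  [∞, ∞, 0, -8, ∞]
  [19, 15, -8, 0, 16]
  [20, ∞, ∞, 3, 0]
Detection: at round 3, diagonal entry (3, 3) turns strictly negative.
Key observation: the cycle 3->2->3 has total weight (-8) + (-8), which is strictly negative.
Answer: DIVERGES — negative cycle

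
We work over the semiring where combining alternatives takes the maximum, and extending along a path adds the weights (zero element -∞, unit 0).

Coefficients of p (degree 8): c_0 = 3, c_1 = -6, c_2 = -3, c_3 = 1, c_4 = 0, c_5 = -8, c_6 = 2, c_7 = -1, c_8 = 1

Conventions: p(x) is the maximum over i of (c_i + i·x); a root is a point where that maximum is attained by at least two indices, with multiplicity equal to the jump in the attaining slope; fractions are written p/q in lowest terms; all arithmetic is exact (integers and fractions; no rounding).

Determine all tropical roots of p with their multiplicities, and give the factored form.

hull edge (i=0, c=3) to (i=6, c=2): slope -1/6, span 6
hull edge (i=6, c=2) to (i=8, c=1): slope -1/2, span 2
Factored form: p(x) = 1 ⊗ (x ⊕ 1/6) ⊗ (x ⊕ 1/6) ⊗ (x ⊕ 1/6) ⊗ (x ⊕ 1/6) ⊗ (x ⊕ 1/6) ⊗ (x ⊕ 1/6) ⊗ (x ⊕ 1/2) ⊗ (x ⊕ 1/2)
Answer: roots = 1/6 (mult 6), 1/2 (mult 2)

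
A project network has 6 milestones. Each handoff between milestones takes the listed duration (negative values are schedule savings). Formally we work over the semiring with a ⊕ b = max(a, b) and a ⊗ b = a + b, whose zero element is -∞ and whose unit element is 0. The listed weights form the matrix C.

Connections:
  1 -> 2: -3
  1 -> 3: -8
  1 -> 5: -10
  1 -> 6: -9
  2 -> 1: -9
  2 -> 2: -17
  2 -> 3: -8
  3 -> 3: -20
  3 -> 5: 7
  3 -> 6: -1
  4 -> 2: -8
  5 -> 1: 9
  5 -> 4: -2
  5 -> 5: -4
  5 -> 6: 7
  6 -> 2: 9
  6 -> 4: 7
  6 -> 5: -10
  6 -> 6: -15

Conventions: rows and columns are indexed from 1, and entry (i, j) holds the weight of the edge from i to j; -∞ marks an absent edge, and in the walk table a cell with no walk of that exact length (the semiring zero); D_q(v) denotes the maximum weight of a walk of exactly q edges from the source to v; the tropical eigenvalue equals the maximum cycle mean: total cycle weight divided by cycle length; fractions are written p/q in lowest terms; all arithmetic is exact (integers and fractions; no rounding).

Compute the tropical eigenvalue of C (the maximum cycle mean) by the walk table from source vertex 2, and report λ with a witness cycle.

q=0: [-∞, 0, -∞, -∞, -∞, -∞]
q=1: [-9, -17, -8, -∞, -∞, -∞]
q=2: [-26, -12, -17, -∞, -1, -9]
q=3: [8, 0, -20, -2, -5, 6]
q=4: [4, 15, 0, 13, -2, 2]
q=5: [7, 11, 7, 9, 7, 5]
q=6: [16, 14, 3, 12, 14, 14]
Optimal cycle mean attained by: cycle 2->3->5->6->2, total (-8) + 7 + 7 + 9, length 4.
Answer: λ = 15/4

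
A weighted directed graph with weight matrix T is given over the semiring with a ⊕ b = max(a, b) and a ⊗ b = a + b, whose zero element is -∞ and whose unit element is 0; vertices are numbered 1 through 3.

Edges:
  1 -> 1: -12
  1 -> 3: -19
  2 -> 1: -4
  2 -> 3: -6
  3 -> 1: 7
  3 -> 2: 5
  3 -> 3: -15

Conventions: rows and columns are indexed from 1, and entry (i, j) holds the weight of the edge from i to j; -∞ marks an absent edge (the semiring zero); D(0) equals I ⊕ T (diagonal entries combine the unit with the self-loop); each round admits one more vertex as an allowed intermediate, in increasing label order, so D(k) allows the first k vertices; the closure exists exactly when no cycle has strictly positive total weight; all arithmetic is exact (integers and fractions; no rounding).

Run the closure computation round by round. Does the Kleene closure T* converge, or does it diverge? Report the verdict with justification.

D(0):
  [0, -∞, -19]
  [-4, 0, -6]
  [7, 5, 0]
D(1):
  [0, -∞, -19]
  [-4, 0, -6]
  [7, 5, 0]
D(2):
  [0, -∞, -19]
  [-4, 0, -6]
  [7, 5, 0]
D(3):
  [0, -14, -19]
  [1, 0, -6]
  [7, 5, 0]
Key observation: every diagonal entry stays at the unit through all rounds, so no improving cycle exists.
Answer: CONVERGES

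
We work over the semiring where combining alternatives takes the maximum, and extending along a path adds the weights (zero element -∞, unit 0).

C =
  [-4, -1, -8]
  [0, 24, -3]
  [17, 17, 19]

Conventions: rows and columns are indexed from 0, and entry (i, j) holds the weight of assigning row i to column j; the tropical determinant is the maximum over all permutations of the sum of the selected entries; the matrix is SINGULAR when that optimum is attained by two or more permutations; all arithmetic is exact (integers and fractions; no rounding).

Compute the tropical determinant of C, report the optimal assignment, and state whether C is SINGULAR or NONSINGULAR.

σ = (0, 1, 2): (-4) + 24 + 19 = 39
σ = (0, 2, 1): (-4) + (-3) + 17 = 10
σ = (1, 0, 2): (-1) + 0 + 19 = 18
σ = (1, 2, 0): (-1) + (-3) + 17 = 13
σ = (2, 0, 1): (-8) + 0 + 17 = 9
σ = (2, 1, 0): (-8) + 24 + 17 = 33
Optimal value attained by: σ = (0, 1, 2).
Answer: det⊕(C) = 39; verdict: NONSINGULAR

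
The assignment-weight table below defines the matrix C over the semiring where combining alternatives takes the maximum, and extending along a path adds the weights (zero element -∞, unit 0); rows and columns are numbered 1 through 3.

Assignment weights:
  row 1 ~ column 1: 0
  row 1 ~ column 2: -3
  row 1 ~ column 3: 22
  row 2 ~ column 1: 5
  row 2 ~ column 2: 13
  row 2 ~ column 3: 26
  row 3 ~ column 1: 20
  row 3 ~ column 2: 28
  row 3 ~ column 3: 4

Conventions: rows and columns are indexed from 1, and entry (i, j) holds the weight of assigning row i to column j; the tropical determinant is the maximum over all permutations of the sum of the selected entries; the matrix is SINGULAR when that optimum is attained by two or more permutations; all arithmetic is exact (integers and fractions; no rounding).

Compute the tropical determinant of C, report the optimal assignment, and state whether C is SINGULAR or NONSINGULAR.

σ = (1, 2, 3): 0 + 13 + 4 = 17
σ = (1, 3, 2): 0 + 26 + 28 = 54
σ = (2, 1, 3): (-3) + 5 + 4 = 6
σ = (2, 3, 1): (-3) + 26 + 20 = 43
σ = (3, 1, 2): 22 + 5 + 28 = 55
σ = (3, 2, 1): 22 + 13 + 20 = 55
Optimal value attained by: σ = (3, 1, 2).
Answer: det⊕(C) = 55; verdict: SINGULAR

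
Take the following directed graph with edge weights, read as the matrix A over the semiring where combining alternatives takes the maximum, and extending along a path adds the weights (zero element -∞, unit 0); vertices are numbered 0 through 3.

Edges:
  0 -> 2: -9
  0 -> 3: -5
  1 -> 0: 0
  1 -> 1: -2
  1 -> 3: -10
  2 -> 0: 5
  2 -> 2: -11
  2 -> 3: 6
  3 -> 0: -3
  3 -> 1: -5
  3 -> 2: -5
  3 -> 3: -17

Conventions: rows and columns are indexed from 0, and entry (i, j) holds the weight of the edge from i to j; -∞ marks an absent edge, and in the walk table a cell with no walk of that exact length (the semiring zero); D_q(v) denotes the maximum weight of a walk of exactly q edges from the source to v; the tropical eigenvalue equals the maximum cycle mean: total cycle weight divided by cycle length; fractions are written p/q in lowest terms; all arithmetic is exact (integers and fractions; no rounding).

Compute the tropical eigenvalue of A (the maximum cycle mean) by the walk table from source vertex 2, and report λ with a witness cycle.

q=0: [-∞, -∞, 0, -∞]
q=1: [5, -∞, -11, 6]
q=2: [3, 1, 1, 0]
q=3: [6, -1, -5, 7]
q=4: [4, 2, 2, 1]
Optimal cycle mean attained by: cycle 2->3->2, total 6 + (-5), length 2.
Answer: λ = 1/2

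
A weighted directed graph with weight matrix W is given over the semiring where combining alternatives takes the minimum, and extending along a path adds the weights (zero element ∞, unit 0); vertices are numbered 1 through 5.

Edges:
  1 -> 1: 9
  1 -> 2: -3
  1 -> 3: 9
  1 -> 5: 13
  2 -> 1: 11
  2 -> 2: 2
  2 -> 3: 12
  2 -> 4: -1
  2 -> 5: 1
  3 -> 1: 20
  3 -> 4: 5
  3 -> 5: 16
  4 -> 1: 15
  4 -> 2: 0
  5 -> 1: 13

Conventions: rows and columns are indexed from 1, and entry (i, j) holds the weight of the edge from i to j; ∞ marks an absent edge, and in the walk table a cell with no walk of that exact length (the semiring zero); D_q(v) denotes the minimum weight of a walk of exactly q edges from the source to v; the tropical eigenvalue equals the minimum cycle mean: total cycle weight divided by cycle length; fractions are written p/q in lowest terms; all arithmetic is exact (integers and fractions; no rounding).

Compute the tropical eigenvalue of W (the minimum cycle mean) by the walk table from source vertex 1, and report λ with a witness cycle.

q=0: [0, ∞, ∞, ∞, ∞]
q=1: [9, -3, 9, ∞, 13]
q=2: [8, -1, 9, -4, -2]
q=3: [10, -4, 11, -2, 0]
q=4: [7, -2, 8, -5, -3]
q=5: [9, -5, 10, -3, -1]
Optimal cycle mean attained by: cycle 2->4->2, total (-1) + 0, length 2.
Answer: λ = -1/2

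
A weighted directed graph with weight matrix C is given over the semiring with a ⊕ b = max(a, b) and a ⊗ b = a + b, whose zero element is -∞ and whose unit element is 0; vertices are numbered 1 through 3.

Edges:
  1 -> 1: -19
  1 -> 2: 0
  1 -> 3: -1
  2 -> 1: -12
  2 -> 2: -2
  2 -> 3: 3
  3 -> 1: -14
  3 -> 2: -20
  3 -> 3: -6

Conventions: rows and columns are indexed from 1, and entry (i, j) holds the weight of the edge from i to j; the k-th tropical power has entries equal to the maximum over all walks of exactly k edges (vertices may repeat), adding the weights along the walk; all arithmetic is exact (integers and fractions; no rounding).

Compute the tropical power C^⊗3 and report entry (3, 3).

C^⊗2:
  [-12, -2, 3]
  [-11, -4, 1]
  [-20, -14, -12]
C^⊗3:
  [-11, -4, 1]
  [-13, -6, -1]
  [-26, -16, -11]
Key observation: the optimum is the walk 3->1->2->3, with weight (-14) + 0 + 3 = -11.
Optimal value attained by: walk 3->1->2->3.
Answer: (C^⊗3)[3][3] = -11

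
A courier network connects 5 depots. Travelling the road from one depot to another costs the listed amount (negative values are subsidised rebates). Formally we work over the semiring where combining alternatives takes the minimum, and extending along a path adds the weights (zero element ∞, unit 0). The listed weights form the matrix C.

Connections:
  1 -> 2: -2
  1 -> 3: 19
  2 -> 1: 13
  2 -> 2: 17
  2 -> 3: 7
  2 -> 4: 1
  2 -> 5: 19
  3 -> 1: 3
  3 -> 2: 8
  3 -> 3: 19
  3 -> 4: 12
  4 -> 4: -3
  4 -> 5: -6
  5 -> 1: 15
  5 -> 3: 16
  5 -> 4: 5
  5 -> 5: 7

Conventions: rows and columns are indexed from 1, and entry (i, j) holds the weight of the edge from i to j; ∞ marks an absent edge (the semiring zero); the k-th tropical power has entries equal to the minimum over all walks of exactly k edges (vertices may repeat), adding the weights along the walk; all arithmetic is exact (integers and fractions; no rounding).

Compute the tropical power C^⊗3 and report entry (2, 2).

C^⊗2:
  [11, 15, 5, -1, 17]
  [10, 11, 24, -2, -5]
  [21, 1, 15, 9, 6]
  [9, ∞, 10, -6, -9]
  [19, 13, 23, 2, -1]
C^⊗3:
  [8, 9, 22, -4, -7]
  [10, 8, 11, -5, -8]
  [14, 18, 8, 2, 3]
  [6, 7, 7, -9, -12]
  [14, 17, 15, -1, -4]
Key observation: the optimum is the walk 2->3->1->2, with weight 7 + 3 + (-2) = 8.
Optimal value attained by: walk 2->3->1->2.
Answer: (C^⊗3)[2][2] = 8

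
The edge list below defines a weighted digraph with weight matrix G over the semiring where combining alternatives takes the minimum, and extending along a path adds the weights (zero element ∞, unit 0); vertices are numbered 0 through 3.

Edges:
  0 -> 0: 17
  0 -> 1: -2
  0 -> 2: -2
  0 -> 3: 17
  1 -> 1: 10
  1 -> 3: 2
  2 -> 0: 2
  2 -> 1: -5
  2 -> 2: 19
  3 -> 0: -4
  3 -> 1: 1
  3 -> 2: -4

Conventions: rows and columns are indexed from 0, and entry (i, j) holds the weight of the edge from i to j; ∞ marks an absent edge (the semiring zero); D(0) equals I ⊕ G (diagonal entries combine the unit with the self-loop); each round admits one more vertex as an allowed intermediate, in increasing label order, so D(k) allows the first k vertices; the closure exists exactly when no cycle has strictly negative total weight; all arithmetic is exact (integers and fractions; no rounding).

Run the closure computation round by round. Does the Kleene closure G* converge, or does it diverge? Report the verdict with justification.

D(0):
  [0, -2, -2, 17]
  [∞, 0, ∞, 2]
  [2, -5, 0, ∞]
  [-4, 1, -4, 0]
D(1):
  [0, -2, -2, 17]
  [∞, 0, ∞, 2]
  [2, -5, 0, 19]
  [-4, -6, -6, 0]
Detection: at round 2, diagonal entry (3, 3) turns strictly negative.
Key observation: the cycle 3->0->1->3 has total weight (-4) + (-2) + 2, which is strictly negative.
Answer: DIVERGES — negative cycle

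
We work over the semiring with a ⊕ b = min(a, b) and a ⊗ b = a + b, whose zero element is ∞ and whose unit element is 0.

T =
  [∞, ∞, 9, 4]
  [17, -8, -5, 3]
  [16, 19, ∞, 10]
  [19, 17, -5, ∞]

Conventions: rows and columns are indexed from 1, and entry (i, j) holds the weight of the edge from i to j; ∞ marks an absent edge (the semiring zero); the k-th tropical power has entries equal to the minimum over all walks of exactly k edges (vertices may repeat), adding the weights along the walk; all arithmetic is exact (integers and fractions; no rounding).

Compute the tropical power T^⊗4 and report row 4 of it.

T^⊗2:
  [23, 21, -1, 19]
  [9, -16, -13, -5]
  [29, 11, 5, 20]
  [11, 9, 12, 5]
T^⊗3:
  [15, 13, 14, 9]
  [1, -24, -21, -13]
  [21, 3, 6, 14]
  [24, 1, 0, 12]
T^⊗4:
  [28, 5, 4, 16]
  [-7, -32, -29, -21]
  [20, -5, -2, 6]
  [16, -7, -4, 4]
Answer: row 4 of T^⊗4 = [16, -7, -4, 4]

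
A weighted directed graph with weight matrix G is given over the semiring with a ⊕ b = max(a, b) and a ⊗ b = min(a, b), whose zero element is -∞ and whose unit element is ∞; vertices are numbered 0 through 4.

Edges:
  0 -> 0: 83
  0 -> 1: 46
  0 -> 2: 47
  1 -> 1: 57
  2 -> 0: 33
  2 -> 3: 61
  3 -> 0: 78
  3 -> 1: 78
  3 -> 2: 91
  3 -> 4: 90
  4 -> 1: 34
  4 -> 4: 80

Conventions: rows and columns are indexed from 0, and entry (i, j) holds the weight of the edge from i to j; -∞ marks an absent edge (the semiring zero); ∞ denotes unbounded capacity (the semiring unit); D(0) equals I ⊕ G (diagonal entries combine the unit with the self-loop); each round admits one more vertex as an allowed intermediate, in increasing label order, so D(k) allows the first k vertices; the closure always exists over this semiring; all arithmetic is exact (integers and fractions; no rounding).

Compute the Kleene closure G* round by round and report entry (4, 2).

D(0):
  [∞, 46, 47, -∞, -∞]
  [-∞, ∞, -∞, -∞, -∞]
  [33, -∞, ∞, 61, -∞]
  [78, 78, 91, ∞, 90]
  [-∞, 34, -∞, -∞, ∞]
D(1):
  [∞, 46, 47, -∞, -∞]
  [-∞, ∞, -∞, -∞, -∞]
  [33, 33, ∞, 61, -∞]
  [78, 78, 91, ∞, 90]
  [-∞, 34, -∞, -∞, ∞]
D(2):
  [∞, 46, 47, -∞, -∞]
  [-∞, ∞, -∞, -∞, -∞]
  [33, 33, ∞, 61, -∞]
  [78, 78, 91, ∞, 90]
  [-∞, 34, -∞, -∞, ∞]
D(3):
  [∞, 46, 47, 47, -∞]
  [-∞, ∞, -∞, -∞, -∞]
  [33, 33, ∞, 61, -∞]
  [78, 78, 91, ∞, 90]
  [-∞, 34, -∞, -∞, ∞]
D(4):
  [∞, 47, 47, 47, 47]
  [-∞, ∞, -∞, -∞, -∞]
  [61, 61, ∞, 61, 61]
  [78, 78, 91, ∞, 90]
  [-∞, 34, -∞, -∞, ∞]
D(5):
  [∞, 47, 47, 47, 47]
  [-∞, ∞, -∞, -∞, -∞]
  [61, 61, ∞, 61, 61]
  [78, 78, 91, ∞, 90]
  [-∞, 34, -∞, -∞, ∞]
Answer: G*[4][2] = -∞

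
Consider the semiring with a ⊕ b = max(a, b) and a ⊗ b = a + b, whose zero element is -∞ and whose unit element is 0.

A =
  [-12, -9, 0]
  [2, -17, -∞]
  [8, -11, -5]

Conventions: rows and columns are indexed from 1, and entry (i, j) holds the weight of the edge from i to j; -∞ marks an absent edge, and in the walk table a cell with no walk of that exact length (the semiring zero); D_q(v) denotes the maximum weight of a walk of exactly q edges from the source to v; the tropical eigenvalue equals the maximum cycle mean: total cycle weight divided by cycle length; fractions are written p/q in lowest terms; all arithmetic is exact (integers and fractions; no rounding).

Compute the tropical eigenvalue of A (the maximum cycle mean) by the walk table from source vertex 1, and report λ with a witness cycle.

q=0: [0, -∞, -∞]
q=1: [-12, -9, 0]
q=2: [8, -11, -5]
q=3: [3, -1, 8]
Optimal cycle mean attained by: cycle 1->3->1, total 0 + 8, length 2.
Answer: λ = 4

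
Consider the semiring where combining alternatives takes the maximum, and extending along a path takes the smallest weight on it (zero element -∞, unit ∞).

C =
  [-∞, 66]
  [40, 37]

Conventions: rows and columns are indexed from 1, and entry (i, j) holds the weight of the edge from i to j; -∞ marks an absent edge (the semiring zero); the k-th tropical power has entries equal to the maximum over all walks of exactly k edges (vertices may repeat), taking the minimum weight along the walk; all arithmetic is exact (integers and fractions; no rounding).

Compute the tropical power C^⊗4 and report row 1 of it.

C^⊗2:
  [40, 37]
  [37, 40]
C^⊗3:
  [37, 40]
  [40, 37]
C^⊗4:
  [40, 37]
  [37, 40]
Answer: row 1 of C^⊗4 = [40, 37]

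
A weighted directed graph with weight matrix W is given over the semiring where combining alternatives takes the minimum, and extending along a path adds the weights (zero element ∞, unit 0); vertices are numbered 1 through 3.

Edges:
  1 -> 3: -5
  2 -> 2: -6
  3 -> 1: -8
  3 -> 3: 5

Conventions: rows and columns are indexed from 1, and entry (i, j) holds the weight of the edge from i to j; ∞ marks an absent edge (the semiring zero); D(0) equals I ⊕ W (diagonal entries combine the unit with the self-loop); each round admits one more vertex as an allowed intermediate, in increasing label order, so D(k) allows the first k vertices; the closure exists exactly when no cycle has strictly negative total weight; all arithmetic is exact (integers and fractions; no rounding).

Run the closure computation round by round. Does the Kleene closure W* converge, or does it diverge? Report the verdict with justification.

Detection: at round 0, diagonal entry (2, 2) turns strictly negative.
Key observation: the cycle 2->2 has total weight (-6), which is strictly negative.
Answer: DIVERGES — negative cycle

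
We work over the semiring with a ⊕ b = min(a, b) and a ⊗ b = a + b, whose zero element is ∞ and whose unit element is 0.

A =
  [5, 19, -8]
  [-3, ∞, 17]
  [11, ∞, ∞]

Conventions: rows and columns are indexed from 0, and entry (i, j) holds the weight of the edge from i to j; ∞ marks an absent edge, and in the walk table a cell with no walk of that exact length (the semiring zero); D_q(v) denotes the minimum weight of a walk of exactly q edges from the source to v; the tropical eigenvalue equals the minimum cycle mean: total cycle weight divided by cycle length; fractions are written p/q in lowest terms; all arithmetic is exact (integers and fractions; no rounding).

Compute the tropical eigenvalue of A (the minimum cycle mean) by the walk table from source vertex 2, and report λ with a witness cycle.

q=0: [∞, ∞, 0]
q=1: [11, ∞, ∞]
q=2: [16, 30, 3]
q=3: [14, 35, 8]
Optimal cycle mean attained by: cycle 0->2->0, total (-8) + 11, length 2.
Answer: λ = 3/2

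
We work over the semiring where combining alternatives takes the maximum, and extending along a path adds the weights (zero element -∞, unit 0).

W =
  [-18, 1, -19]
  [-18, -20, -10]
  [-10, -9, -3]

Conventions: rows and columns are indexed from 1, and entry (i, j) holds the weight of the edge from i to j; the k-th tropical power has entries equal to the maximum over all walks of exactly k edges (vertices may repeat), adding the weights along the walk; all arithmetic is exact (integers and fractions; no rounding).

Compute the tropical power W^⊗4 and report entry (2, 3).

W^⊗2:
  [-17, -17, -9]
  [-20, -17, -13]
  [-13, -9, -6]
W^⊗3:
  [-19, -16, -12]
  [-23, -19, -16]
  [-16, -12, -9]
W^⊗4:
  [-22, -18, -15]
  [-26, -22, -19]
  [-19, -15, -12]
Key observation: the optimum is the walk 2->3->3->3->3, with weight (-10) + (-3) + (-3) + (-3) = -19.
Optimal value attained by: walk 2->3->3->3->3.
Answer: (W^⊗4)[2][3] = -19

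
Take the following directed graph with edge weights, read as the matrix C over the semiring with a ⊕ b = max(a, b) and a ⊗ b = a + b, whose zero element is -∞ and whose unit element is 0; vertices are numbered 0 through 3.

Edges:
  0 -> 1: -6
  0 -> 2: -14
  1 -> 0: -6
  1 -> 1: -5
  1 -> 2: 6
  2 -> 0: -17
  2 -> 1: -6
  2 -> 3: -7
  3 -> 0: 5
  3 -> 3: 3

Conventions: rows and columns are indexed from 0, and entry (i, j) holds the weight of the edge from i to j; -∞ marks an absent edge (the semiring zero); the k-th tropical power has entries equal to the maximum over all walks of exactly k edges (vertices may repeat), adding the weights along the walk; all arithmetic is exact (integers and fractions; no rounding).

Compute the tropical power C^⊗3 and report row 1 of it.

C^⊗2:
  [-12, -11, 0, -21]
  [-11, 0, 1, -1]
  [-2, -11, 0, -4]
  [8, -1, -9, 6]
C^⊗3:
  [-16, -6, -5, -7]
  [4, -5, 6, 2]
  [1, -6, -5, -1]
  [11, 2, 5, 9]
Answer: row 1 of C^⊗3 = [4, -5, 6, 2]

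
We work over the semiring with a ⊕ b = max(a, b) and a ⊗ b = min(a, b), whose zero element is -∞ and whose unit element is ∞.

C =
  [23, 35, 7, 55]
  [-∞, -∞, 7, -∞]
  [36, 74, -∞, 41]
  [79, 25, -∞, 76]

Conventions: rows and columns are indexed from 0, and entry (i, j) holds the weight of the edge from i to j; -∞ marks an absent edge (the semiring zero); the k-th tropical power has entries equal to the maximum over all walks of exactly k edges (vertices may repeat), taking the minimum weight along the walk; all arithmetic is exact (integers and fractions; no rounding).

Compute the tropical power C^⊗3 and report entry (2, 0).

C^⊗2:
  [55, 25, 7, 55]
  [7, 7, -∞, 7]
  [41, 35, 7, 41]
  [76, 35, 7, 76]
C^⊗3:
  [55, 35, 7, 55]
  [7, 7, 7, 7]
  [41, 35, 7, 41]
  [76, 35, 7, 76]
Key observation: the optimum is the walk 2->3->3->0, with weight 41 min 76 min 79 = 41.
Optimal value attained by: walk 2->3->3->0.
Answer: (C^⊗3)[2][0] = 41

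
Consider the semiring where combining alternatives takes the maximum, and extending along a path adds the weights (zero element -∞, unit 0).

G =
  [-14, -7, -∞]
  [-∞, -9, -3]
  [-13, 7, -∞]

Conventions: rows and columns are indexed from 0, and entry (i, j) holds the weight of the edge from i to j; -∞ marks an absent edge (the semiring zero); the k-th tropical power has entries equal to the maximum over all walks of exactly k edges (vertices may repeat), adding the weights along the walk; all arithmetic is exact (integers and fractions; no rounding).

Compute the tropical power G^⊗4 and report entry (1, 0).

G^⊗2:
  [-28, -16, -10]
  [-16, 4, -12]
  [-27, -2, 4]
G^⊗3:
  [-23, -3, -19]
  [-25, -5, 1]
  [-9, 11, -5]
G^⊗4:
  [-32, -12, -6]
  [-12, 8, -8]
  [-18, 2, 8]
Key observation: the optimum is the walk 1->2->1->2->0, with weight (-3) + 7 + (-3) + (-13) = -12.
Optimal value attained by: walk 1->2->1->2->0.
Answer: (G^⊗4)[1][0] = -12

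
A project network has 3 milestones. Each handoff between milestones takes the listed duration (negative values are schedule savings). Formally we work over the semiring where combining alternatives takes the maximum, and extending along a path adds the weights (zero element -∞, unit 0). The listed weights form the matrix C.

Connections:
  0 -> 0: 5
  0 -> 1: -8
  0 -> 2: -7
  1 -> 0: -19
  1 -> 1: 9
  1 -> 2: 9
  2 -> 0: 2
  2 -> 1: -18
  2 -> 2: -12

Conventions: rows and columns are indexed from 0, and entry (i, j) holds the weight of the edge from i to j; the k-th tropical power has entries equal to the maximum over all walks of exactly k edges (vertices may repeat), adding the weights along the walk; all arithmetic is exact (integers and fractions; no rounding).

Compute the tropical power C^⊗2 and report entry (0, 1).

C^⊗2:
  [10, 1, 1]
  [11, 18, 18]
  [7, -6, -5]
Key observation: the optimum is the walk 0->1->1, with weight (-8) + 9 = 1.
Optimal value attained by: walk 0->1->1.
Answer: (C^⊗2)[0][1] = 1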